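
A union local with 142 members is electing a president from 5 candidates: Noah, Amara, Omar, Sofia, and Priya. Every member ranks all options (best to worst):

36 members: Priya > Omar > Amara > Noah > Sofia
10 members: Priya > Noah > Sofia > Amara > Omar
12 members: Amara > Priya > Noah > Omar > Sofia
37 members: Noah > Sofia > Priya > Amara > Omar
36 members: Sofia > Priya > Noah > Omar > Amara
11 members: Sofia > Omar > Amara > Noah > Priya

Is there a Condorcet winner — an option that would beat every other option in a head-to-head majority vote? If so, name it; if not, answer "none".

none

Checking pairwise contests:
Priya beats Noah 94–48.
Noah beats Amara 83–59.
Noah beats Omar 95–47.
Noah beats Sofia 95–47.
Sofia beats Priya 84–58.
Every option loses at least one head-to-head, so there is no Condorcet winner.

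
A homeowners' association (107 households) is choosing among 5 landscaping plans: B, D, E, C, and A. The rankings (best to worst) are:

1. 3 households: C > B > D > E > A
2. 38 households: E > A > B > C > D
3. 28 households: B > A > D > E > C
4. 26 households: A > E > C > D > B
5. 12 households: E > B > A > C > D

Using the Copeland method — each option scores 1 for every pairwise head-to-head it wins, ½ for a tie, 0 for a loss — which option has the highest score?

A

B: beats D and C; loses to E and A → score 2.
D: loses to B, E, C, and A → score 0.
E: beats B, D, and C; loses to A → score 3.
C: beats D; loses to B, E, and A → score 1.
A: beats B, D, E, and C → score 4.
A has the best pairwise record.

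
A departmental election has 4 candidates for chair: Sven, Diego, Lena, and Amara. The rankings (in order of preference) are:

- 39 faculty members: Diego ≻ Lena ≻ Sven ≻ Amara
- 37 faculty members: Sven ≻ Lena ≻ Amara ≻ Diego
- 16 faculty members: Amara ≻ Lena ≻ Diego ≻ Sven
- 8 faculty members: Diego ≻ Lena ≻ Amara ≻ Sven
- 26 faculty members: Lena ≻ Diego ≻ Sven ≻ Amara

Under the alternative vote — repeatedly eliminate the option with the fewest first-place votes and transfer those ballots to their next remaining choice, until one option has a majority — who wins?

Lena

Round 1: Sven 37, Diego 47, Lena 26, Amara 16. Eliminate Amara.
Round 2: Sven 37, Diego 47, Lena 42. Eliminate Sven.
Round 3: Diego 47, Lena 79. Lena has a majority.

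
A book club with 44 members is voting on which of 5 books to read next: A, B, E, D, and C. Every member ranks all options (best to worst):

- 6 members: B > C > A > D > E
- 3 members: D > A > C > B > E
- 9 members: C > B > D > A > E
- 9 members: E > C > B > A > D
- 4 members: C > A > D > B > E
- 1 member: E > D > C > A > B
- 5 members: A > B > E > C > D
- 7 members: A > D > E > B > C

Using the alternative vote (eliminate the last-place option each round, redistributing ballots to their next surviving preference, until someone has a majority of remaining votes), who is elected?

Round 1: A 12, B 6, E 10, D 3, C 13. Eliminate D.
Round 2: A 15, B 6, E 10, C 13. Eliminate B.
Round 3: A 15, E 10, C 19. Eliminate E.
Round 4: A 15, C 29. C has a majority.

C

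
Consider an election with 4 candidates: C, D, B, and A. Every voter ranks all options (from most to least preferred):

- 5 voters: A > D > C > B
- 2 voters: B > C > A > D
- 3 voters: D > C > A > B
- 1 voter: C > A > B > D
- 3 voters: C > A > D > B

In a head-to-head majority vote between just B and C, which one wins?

C

Voters preferring B to C: 2; preferring C to B: 12.
C wins the head-to-head.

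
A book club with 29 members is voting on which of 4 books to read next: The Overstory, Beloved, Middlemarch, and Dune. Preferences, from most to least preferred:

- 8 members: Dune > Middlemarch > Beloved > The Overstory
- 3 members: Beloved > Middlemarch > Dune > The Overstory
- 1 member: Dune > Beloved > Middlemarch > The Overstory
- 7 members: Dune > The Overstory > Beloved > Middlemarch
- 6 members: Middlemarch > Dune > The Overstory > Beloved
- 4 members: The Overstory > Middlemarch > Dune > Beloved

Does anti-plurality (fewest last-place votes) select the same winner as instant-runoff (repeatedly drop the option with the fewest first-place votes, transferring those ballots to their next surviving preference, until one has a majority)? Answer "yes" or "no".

Anti-plurality — last-place votes: The Overstory 12, Beloved 10, Middlemarch 7, Dune 0. Winner: Dune.
Instant-runoff — R1 The Overstory 4, Beloved 3, Middlemarch 6, Dune 16 (Dune winner). Winner: Dune.
The two methods agree.

yes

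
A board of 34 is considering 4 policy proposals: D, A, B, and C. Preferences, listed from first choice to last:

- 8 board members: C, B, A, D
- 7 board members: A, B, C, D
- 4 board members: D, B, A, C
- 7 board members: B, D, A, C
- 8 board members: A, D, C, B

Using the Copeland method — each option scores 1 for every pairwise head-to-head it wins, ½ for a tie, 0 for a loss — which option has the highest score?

B

D: beats C; loses to A and B → score 1.
A: beats D and C; loses to B → score 2.
B: beats D, A, and C → score 3.
C: loses to D, A, and B → score 0.
B has the best pairwise record.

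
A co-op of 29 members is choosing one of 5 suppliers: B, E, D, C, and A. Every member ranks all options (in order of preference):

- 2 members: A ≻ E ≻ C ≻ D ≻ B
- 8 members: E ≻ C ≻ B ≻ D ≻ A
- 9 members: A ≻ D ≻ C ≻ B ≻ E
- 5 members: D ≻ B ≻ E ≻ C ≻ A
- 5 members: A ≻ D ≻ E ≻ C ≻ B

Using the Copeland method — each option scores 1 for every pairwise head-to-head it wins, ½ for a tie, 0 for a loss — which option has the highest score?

A

B: loses to E, D, C, and A → score 0.
E: beats B and C; loses to D and A → score 2.
D: beats B, E, and C; loses to A → score 3.
C: beats B; loses to E, D, and A → score 1.
A: beats B, E, D, and C → score 4.
A has the best pairwise record.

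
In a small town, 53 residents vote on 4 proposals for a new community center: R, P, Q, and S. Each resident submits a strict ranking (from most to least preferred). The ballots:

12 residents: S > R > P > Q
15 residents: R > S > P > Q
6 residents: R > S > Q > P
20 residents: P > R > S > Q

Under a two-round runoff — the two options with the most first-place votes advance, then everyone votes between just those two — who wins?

R

Round 1 first-place votes: R 21, P 20, Q 0, S 12.
R and P advance.
Runoff: R is preferred to P by 33 voters; P by 20.
R wins the runoff.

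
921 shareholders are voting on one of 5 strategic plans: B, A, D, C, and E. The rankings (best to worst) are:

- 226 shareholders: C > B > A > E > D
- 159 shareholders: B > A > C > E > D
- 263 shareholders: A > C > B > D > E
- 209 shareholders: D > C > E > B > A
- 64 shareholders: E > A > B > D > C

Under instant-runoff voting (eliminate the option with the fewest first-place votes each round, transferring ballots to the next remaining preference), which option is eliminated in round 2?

Round 1: B 159, A 263, D 209, C 226, E 64. Eliminate E.
Round 2: B 159, A 327, D 209, C 226. Eliminate B.

B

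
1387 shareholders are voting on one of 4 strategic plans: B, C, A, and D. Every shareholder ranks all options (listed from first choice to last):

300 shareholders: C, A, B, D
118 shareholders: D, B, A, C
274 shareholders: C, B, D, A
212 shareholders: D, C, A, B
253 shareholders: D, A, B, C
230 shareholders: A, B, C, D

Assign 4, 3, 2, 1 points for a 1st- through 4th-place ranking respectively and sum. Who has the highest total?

C

B: 300·2 + 118·3 + 274·3 + 212·1 + 253·2 + 230·3 = 3184
C: 300·4 + 118·1 + 274·4 + 212·3 + 253·1 + 230·2 = 3763
A: 300·3 + 118·2 + 274·1 + 212·2 + 253·3 + 230·4 = 3513
D: 300·1 + 118·4 + 274·2 + 212·4 + 253·4 + 230·1 = 3410
C has the highest Borda score (3763).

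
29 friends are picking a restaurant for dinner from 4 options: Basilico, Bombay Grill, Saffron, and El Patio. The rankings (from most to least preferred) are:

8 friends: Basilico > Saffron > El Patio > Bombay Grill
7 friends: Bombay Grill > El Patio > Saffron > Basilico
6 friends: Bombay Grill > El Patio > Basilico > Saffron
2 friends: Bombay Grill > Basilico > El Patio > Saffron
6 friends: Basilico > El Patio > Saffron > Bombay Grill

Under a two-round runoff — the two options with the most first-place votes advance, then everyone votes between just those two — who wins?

Bombay Grill

Round 1 first-place votes: Basilico 14, Bombay Grill 15, Saffron 0, El Patio 0.
Bombay Grill and Basilico advance.
Runoff: Bombay Grill is preferred to Basilico by 15 voters; Basilico by 14.
Bombay Grill wins the runoff.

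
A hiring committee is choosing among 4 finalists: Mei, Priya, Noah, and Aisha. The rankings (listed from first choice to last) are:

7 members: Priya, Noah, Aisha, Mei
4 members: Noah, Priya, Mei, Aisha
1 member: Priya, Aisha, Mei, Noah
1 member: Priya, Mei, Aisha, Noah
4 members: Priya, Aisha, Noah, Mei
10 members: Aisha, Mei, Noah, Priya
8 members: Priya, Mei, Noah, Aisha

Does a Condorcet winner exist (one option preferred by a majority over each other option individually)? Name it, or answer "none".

Priya

Priya vs Mei: 25–10 for Priya.
Priya vs Noah: 21–14 for Priya.
Priya vs Aisha: 25–10 for Priya.
Priya beats every other option head-to-head.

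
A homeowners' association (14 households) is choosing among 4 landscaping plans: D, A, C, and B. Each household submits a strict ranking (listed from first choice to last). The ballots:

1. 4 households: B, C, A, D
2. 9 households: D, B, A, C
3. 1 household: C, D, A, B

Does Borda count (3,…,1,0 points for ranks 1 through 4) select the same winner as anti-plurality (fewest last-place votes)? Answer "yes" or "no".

Borda — scores: D 29, A 14, C 11, B 30. Winner: B.
Anti-plurality — last-place votes: D 4, A 0, C 9, B 1. Winner: A.
The two methods disagree.

no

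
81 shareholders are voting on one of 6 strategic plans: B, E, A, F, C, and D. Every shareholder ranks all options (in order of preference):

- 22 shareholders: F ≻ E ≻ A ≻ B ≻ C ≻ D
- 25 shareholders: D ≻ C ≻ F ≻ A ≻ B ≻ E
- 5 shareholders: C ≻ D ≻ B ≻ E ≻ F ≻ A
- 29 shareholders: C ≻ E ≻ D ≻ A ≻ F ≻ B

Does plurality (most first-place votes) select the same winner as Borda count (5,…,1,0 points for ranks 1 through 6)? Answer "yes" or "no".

yes

Plurality — first-place votes: B 0, E 0, A 0, F 22, C 34, D 25. Winner: C.
Borda — scores: B 84, E 214, A 174, F 219, C 292, D 232. Winner: C.
The two methods agree.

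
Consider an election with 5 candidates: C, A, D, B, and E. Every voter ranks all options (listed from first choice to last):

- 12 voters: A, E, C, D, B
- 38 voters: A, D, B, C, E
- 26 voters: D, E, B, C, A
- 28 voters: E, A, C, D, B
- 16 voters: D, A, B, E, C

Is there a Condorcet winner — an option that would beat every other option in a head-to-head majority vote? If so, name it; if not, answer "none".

A vs C: 94–26 for A.
A vs D: 78–42 for A.
A vs B: 94–26 for A.
A vs E: 66–54 for A.
A beats every other option head-to-head.

A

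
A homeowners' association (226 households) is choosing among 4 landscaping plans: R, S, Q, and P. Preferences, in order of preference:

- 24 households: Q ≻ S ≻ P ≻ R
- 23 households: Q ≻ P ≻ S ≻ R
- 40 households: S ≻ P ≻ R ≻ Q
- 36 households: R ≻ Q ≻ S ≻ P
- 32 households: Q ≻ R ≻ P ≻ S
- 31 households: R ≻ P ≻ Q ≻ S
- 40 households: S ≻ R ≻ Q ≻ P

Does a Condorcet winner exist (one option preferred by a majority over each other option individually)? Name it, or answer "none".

none

Checking pairwise contests:
S beats R 127–99.
Q beats S 146–80.
R beats Q 147–79.
R beats P 139–87.
Every option loses at least one head-to-head, so there is no Condorcet winner.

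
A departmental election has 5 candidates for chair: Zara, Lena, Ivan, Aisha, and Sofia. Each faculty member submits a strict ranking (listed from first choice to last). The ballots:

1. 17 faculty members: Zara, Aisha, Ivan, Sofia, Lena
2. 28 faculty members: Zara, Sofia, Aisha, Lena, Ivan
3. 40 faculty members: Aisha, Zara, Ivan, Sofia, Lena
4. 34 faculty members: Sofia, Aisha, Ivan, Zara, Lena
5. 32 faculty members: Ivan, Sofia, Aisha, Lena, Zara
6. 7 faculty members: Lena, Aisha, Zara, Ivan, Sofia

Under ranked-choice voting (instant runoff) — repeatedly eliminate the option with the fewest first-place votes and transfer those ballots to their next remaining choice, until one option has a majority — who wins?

Sofia

Round 1: Zara 45, Lena 7, Ivan 32, Aisha 40, Sofia 34. Eliminate Lena.
Round 2: Zara 45, Ivan 32, Aisha 47, Sofia 34. Eliminate Ivan.
Round 3: Zara 45, Aisha 47, Sofia 66. Eliminate Zara.
Round 4: Aisha 64, Sofia 94. Sofia has a majority.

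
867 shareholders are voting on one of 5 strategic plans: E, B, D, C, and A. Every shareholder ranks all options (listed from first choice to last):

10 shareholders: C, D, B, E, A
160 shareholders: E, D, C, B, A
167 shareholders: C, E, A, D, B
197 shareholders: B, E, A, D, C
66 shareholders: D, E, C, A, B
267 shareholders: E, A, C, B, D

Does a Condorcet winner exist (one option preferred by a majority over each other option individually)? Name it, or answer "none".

E

E vs B: 660–207 for E.
E vs D: 791–76 for E.
E vs C: 690–177 for E.
E vs A: 867–0 for E.
E beats every other option head-to-head.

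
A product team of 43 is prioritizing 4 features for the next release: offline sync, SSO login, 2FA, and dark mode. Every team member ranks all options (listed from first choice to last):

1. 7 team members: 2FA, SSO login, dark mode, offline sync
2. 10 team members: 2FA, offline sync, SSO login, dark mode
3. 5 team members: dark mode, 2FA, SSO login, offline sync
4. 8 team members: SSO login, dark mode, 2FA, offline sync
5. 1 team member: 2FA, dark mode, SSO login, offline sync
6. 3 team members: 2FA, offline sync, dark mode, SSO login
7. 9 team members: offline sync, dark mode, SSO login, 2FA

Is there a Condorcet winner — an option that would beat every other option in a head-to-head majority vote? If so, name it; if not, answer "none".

Checking pairwise contests:
2FA beats offline sync 34–9.
offline sync beats SSO login 22–21.
dark mode beats 2FA 22–21.
offline sync beats dark mode 22–21.
Every option loses at least one head-to-head, so there is no Condorcet winner.

none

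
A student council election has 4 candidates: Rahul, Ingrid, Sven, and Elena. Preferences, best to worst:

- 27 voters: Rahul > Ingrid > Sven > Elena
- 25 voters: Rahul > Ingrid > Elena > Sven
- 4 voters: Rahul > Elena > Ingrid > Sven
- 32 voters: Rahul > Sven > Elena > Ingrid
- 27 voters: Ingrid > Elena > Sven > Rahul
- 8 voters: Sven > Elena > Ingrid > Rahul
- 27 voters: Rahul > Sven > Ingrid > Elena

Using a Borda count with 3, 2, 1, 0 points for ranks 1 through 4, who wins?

Rahul

Rahul: 27·3 + 25·3 + 4·3 + 32·3 + 27·0 + 8·0 + 27·3 = 345
Ingrid: 27·2 + 25·2 + 4·1 + 32·0 + 27·3 + 8·1 + 27·1 = 224
Sven: 27·1 + 25·0 + 4·0 + 32·2 + 27·1 + 8·3 + 27·2 = 196
Elena: 27·0 + 25·1 + 4·2 + 32·1 + 27·2 + 8·2 + 27·0 = 135
Rahul has the highest Borda score (345).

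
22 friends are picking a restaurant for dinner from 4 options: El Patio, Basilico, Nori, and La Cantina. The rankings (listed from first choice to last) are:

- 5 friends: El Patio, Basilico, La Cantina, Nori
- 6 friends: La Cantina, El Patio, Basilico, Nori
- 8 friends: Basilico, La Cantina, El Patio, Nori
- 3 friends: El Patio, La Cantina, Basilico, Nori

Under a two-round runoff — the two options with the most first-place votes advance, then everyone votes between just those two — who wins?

El Patio

Round 1 first-place votes: El Patio 8, Basilico 8, Nori 0, La Cantina 6.
El Patio and Basilico advance.
Runoff: El Patio is preferred to Basilico by 14 voters; Basilico by 8.
El Patio wins the runoff.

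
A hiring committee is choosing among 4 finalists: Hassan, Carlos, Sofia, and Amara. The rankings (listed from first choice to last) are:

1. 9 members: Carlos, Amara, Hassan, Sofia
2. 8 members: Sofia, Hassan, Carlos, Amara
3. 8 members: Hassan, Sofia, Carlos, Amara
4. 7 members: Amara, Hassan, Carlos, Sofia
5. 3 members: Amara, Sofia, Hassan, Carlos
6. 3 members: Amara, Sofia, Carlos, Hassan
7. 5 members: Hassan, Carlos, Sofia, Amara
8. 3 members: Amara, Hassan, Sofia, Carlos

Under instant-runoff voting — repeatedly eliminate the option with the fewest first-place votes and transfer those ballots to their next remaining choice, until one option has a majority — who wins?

Amara

Round 1: Hassan 13, Carlos 9, Sofia 8, Amara 16. Eliminate Sofia.
Round 2: Hassan 21, Carlos 9, Amara 16. Eliminate Carlos.
Round 3: Hassan 21, Amara 25. Amara has a majority.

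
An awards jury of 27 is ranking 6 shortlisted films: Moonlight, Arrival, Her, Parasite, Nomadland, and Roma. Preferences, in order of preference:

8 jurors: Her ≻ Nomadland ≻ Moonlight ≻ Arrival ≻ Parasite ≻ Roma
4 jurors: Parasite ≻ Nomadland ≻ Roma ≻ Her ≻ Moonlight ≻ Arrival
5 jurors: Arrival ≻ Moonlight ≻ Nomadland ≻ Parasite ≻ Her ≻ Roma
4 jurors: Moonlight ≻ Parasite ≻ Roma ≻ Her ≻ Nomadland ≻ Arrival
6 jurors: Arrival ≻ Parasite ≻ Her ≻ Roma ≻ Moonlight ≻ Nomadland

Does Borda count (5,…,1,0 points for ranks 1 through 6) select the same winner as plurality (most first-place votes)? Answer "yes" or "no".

no

Borda — scores: Moonlight 74, Arrival 71, Her 79, Parasite 78, Nomadland 67, Roma 36. Winner: Her.
Plurality — first-place votes: Moonlight 4, Arrival 11, Her 8, Parasite 4, Nomadland 0, Roma 0. Winner: Arrival.
The two methods disagree.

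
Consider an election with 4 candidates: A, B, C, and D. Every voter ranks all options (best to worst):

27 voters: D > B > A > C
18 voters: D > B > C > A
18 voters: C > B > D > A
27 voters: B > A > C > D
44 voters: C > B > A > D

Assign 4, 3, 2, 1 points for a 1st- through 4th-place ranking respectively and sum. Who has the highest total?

A: 27·2 + 18·1 + 18·1 + 27·3 + 44·2 = 259
B: 27·3 + 18·3 + 18·3 + 27·4 + 44·3 = 429
C: 27·1 + 18·2 + 18·4 + 27·2 + 44·4 = 365
D: 27·4 + 18·4 + 18·2 + 27·1 + 44·1 = 287
B has the highest Borda score (429).

B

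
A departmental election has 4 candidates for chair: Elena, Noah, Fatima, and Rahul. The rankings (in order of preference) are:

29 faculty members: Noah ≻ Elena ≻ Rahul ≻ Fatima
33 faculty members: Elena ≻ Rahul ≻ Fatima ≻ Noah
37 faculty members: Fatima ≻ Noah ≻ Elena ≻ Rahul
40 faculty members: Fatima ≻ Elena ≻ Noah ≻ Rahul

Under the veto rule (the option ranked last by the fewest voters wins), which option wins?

Elena

Last-place votes: Elena 0, Noah 33, Fatima 29, Rahul 77.
Elena is ranked last by the fewest voters, so Elena wins.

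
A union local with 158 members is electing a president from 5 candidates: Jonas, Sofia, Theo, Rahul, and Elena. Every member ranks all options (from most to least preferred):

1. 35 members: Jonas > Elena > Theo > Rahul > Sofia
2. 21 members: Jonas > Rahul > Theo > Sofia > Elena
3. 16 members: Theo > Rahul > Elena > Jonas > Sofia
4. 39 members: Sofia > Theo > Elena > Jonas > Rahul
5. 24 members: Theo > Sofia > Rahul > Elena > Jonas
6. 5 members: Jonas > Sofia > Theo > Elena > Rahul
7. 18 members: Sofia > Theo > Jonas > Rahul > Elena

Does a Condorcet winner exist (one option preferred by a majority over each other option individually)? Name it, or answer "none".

Theo vs Jonas: 97–61 for Theo.
Theo vs Sofia: 96–62 for Theo.
Theo vs Rahul: 137–21 for Theo.
Theo vs Elena: 123–35 for Theo.
Theo beats every other option head-to-head.

Theo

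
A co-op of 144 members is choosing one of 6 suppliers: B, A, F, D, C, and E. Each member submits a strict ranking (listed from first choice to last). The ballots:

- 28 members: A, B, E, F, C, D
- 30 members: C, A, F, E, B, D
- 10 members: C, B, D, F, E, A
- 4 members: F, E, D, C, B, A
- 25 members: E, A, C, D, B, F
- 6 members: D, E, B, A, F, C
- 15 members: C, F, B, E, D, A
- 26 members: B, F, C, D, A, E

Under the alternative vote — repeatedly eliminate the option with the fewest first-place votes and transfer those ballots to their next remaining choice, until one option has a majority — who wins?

C

Round 1: B 26, A 28, F 4, D 6, C 55, E 25. Eliminate F.
Round 2: B 26, A 28, D 6, C 55, E 29. Eliminate D.
Round 3: B 26, A 28, C 55, E 35. Eliminate B.
Round 4: A 28, C 81, E 35. C has a majority.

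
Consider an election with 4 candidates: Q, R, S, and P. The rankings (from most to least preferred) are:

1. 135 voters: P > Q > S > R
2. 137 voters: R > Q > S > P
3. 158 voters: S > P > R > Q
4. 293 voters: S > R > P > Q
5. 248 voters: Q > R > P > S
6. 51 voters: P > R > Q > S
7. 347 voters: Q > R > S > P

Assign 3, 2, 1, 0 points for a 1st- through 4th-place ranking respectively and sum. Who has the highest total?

R

Q: 135·2 + 137·2 + 158·0 + 293·0 + 248·3 + 51·1 + 347·3 = 2380
R: 135·0 + 137·3 + 158·1 + 293·2 + 248·2 + 51·2 + 347·2 = 2447
S: 135·1 + 137·1 + 158·3 + 293·3 + 248·0 + 51·0 + 347·1 = 1972
P: 135·3 + 137·0 + 158·2 + 293·1 + 248·1 + 51·3 + 347·0 = 1415
R has the highest Borda score (2447).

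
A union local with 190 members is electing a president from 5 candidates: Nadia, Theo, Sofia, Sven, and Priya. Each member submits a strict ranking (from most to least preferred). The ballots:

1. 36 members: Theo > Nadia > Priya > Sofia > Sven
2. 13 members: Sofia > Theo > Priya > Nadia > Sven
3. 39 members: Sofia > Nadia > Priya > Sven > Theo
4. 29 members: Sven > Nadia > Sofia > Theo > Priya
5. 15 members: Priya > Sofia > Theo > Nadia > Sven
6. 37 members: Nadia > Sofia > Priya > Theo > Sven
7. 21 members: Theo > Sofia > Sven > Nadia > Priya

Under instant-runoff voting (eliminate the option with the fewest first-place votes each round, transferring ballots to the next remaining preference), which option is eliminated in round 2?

Round 1: Nadia 37, Theo 57, Sofia 52, Sven 29, Priya 15. Eliminate Priya.
Round 2: Nadia 37, Theo 57, Sofia 67, Sven 29. Eliminate Sven.

Sven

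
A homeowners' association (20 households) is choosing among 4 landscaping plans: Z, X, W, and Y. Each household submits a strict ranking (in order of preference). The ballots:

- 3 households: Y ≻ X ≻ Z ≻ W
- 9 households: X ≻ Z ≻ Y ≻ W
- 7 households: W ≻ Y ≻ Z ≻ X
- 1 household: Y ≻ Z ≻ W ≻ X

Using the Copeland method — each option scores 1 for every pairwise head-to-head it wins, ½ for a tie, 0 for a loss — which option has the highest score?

Z: beats W; loses to X and Y → score 1.
X: beats Z and W; loses to Y → score 2.
W: loses to Z, X, and Y → score 0.
Y: beats Z, X, and W → score 3.
Y has the best pairwise record.

Y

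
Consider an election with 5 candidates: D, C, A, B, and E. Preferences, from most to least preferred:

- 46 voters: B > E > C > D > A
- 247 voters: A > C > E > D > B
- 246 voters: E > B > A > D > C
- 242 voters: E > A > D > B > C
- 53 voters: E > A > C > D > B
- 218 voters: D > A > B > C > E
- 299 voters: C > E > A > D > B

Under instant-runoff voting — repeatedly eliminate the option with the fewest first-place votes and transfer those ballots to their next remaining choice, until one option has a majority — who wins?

Round 1: D 218, C 299, A 247, B 46, E 541. Eliminate B.
Round 2: D 218, C 299, A 247, E 587. Eliminate D.
Round 3: C 299, A 465, E 587. Eliminate C.
Round 4: A 465, E 886. E has a majority.

E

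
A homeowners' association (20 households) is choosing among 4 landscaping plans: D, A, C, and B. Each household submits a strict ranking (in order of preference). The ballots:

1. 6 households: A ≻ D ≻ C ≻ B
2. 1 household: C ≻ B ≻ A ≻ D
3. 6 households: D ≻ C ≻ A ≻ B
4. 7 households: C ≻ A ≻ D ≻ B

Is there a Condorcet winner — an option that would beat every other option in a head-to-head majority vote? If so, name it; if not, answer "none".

Checking pairwise contests:
A beats D 14–6.
C beats A 14–6.
D beats C 12–8.
D beats B 19–1.
Every option loses at least one head-to-head, so there is no Condorcet winner.

none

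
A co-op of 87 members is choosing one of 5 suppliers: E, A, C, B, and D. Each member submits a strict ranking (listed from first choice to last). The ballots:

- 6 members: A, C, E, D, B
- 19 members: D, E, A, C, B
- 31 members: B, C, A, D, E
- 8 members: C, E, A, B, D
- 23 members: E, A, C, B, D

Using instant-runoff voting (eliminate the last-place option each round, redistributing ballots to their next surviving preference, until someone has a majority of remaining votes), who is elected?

E

Round 1: E 23, A 6, C 8, B 31, D 19. Eliminate A.
Round 2: E 23, C 14, B 31, D 19. Eliminate C.
Round 3: E 37, B 31, D 19. Eliminate D.
Round 4: E 56, B 31. E has a majority.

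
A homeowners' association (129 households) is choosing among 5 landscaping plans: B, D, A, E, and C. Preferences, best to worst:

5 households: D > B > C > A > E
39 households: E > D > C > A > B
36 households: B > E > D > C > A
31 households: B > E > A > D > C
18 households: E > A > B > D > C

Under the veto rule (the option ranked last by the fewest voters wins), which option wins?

Last-place votes: B 39, D 0, A 36, E 5, C 49.
D is ranked last by the fewest voters, so D wins.

D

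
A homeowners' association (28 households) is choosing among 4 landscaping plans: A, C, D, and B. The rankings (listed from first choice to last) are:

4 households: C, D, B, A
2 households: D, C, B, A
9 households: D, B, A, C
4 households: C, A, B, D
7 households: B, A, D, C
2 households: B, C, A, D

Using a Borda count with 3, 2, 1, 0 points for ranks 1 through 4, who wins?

B

A: 4·0 + 2·0 + 9·1 + 4·2 + 7·2 + 2·1 = 33
C: 4·3 + 2·2 + 9·0 + 4·3 + 7·0 + 2·2 = 32
D: 4·2 + 2·3 + 9·3 + 4·0 + 7·1 + 2·0 = 48
B: 4·1 + 2·1 + 9·2 + 4·1 + 7·3 + 2·3 = 55
B has the highest Borda score (55).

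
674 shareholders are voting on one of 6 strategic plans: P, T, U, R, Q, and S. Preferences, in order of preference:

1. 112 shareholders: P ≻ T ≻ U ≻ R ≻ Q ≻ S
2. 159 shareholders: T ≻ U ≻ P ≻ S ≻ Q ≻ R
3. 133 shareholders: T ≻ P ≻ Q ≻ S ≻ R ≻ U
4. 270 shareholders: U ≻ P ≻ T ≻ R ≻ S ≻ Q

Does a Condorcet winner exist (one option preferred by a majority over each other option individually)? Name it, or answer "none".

Checking pairwise contests:
U beats P 429–245.
P beats T 382–292.
T beats U 404–270.
P beats R 674–0.
P beats Q 674–0.
P beats S 674–0.
Every option loses at least one head-to-head, so there is no Condorcet winner.

none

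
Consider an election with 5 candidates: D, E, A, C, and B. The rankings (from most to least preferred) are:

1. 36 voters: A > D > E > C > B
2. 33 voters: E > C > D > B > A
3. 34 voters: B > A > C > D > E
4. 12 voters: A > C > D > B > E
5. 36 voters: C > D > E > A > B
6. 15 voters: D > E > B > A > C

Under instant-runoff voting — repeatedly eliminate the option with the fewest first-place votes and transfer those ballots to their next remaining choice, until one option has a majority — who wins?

Round 1: D 15, E 33, A 48, C 36, B 34. Eliminate D.
Round 2: E 48, A 48, C 36, B 34. Eliminate B.
Round 3: E 48, A 82, C 36. Eliminate C.
Round 4: E 84, A 82. E has a majority.

E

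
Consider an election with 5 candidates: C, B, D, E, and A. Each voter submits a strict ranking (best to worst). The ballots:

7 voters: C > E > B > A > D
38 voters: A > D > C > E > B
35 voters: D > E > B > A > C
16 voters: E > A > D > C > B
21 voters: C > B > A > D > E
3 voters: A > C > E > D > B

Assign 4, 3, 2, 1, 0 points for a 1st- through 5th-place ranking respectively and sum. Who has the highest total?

C: 7·4 + 38·2 + 35·0 + 16·1 + 21·4 + 3·3 = 213
B: 7·2 + 38·0 + 35·2 + 16·0 + 21·3 + 3·0 = 147
D: 7·0 + 38·3 + 35·4 + 16·2 + 21·1 + 3·1 = 310
E: 7·3 + 38·1 + 35·3 + 16·4 + 21·0 + 3·2 = 234
A: 7·1 + 38·4 + 35·1 + 16·3 + 21·2 + 3·4 = 296
D has the highest Borda score (310).

D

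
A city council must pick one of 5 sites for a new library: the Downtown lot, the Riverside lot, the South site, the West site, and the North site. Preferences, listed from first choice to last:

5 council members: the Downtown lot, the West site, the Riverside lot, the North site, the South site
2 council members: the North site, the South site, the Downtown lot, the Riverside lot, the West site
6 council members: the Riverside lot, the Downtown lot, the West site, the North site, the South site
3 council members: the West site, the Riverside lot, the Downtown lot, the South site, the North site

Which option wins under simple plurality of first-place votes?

First-place votes: the Downtown lot 5, the Riverside lot 6, the South site 0, the West site 3, the North site 2.
the Riverside lot has the most first-place votes.

the Riverside lot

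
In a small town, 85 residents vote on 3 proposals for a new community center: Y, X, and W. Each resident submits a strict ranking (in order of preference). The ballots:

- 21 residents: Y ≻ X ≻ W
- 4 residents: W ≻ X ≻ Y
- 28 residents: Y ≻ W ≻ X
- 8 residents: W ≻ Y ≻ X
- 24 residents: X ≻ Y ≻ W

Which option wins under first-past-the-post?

First-place votes: Y 49, X 24, W 12.
Y has the most first-place votes.

Y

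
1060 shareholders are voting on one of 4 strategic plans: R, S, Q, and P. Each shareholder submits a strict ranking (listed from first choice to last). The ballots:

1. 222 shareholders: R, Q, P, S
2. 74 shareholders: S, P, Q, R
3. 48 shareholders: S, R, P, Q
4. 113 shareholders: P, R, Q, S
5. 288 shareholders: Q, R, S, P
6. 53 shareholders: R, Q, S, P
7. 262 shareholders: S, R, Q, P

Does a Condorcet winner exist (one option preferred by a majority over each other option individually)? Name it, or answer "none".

R vs S: 676–384 for R.
R vs Q: 698–362 for R.
R vs P: 873–187 for R.
R beats every other option head-to-head.

R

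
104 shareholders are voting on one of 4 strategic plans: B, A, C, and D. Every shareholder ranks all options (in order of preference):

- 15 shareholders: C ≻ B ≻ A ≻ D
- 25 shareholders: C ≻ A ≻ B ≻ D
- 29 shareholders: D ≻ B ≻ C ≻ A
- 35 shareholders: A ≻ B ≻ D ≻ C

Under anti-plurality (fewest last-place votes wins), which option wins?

Last-place votes: B 0, A 29, C 35, D 40.
B is ranked last by the fewest voters, so B wins.

B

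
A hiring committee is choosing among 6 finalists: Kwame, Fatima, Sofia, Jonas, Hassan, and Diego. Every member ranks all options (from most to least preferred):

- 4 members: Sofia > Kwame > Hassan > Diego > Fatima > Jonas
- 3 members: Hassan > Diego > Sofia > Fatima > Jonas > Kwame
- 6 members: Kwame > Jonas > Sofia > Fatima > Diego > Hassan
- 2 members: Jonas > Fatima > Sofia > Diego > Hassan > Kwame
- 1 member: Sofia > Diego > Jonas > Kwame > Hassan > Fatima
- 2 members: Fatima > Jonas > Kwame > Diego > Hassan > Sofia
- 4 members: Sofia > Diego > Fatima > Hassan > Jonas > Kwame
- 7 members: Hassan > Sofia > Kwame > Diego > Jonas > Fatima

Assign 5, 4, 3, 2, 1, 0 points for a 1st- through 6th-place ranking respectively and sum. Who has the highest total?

Kwame: 4·4 + 3·0 + 6·5 + 2·0 + 1·2 + 2·3 + 4·0 + 7·3 = 75
Fatima: 4·1 + 3·2 + 6·2 + 2·4 + 1·0 + 2·5 + 4·3 + 7·0 = 52
Sofia: 4·5 + 3·3 + 6·3 + 2·3 + 1·5 + 2·0 + 4·5 + 7·4 = 106
Jonas: 4·0 + 3·1 + 6·4 + 2·5 + 1·3 + 2·4 + 4·1 + 7·1 = 59
Hassan: 4·3 + 3·5 + 6·0 + 2·1 + 1·1 + 2·1 + 4·2 + 7·5 = 75
Diego: 4·2 + 3·4 + 6·1 + 2·2 + 1·4 + 2·2 + 4·4 + 7·2 = 68
Sofia has the highest Borda score (106).

Sofia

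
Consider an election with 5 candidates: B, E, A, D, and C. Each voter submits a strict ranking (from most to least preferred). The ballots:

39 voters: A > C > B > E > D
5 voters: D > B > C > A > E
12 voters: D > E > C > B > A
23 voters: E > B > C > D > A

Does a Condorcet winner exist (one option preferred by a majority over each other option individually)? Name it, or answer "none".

C

C vs B: 51–28 for C.
C vs E: 44–35 for C.
C vs A: 40–39 for C.
C vs D: 62–17 for C.
C beats every other option head-to-head.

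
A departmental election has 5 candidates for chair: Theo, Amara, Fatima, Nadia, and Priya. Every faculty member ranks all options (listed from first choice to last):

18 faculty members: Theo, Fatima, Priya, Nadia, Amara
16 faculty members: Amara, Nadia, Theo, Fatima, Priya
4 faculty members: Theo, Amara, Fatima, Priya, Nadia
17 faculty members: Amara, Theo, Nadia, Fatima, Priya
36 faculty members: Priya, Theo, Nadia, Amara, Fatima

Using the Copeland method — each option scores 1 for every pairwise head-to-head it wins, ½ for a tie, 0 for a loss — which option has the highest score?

Theo

Theo: beats Amara, Fatima, Nadia, and Priya → score 4.
Amara: beats Fatima; loses to Theo, Nadia, and Priya → score 1.
Fatima: beats Priya; loses to Theo, Amara, and Nadia → score 1.
Nadia: beats Amara and Fatima; loses to Theo and Priya → score 2.
Priya: beats Amara and Nadia; loses to Theo and Fatima → score 2.
Theo has the best pairwise record.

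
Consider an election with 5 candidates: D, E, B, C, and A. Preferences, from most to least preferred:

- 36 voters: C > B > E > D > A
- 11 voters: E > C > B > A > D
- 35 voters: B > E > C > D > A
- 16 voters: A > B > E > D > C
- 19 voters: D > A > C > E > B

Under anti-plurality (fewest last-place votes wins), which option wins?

Last-place votes: D 11, E 0, B 19, C 16, A 71.
E is ranked last by the fewest voters, so E wins.

E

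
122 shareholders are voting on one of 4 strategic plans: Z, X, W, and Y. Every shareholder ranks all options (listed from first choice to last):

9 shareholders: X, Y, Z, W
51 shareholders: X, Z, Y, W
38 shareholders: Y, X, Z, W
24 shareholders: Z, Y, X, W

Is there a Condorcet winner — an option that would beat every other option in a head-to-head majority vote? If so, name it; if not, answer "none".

none

Checking pairwise contests:
X beats Z 98–24.
Y beats X 62–60.
Z beats W 122–0.
Z beats Y 75–47.
Every option loses at least one head-to-head, so there is no Condorcet winner.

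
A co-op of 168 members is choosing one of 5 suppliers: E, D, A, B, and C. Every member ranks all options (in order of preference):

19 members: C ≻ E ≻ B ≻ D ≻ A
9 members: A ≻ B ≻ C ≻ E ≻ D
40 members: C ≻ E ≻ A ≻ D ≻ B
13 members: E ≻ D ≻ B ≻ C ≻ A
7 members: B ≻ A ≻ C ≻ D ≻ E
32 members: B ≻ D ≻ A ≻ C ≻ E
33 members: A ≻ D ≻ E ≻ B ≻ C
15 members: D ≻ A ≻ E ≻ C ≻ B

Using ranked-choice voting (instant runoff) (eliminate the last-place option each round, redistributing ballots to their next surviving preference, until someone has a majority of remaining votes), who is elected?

Round 1: E 13, D 15, A 42, B 39, C 59. Eliminate E.
Round 2: D 28, A 42, B 39, C 59. Eliminate D.
Round 3: A 57, B 52, C 59. Eliminate B.
Round 4: A 96, C 72. A has a majority.

A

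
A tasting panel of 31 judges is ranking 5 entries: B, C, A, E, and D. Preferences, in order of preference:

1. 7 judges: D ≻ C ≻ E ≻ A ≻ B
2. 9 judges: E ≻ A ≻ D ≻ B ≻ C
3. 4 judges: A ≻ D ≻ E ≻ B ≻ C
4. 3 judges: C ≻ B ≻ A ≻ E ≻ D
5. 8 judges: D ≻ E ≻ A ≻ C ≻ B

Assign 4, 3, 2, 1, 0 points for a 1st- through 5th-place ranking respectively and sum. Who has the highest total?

D

B: 7·0 + 9·1 + 4·1 + 3·3 + 8·0 = 22
C: 7·3 + 9·0 + 4·0 + 3·4 + 8·1 = 41
A: 7·1 + 9·3 + 4·4 + 3·2 + 8·2 = 72
E: 7·2 + 9·4 + 4·2 + 3·1 + 8·3 = 85
D: 7·4 + 9·2 + 4·3 + 3·0 + 8·4 = 90
D has the highest Borda score (90).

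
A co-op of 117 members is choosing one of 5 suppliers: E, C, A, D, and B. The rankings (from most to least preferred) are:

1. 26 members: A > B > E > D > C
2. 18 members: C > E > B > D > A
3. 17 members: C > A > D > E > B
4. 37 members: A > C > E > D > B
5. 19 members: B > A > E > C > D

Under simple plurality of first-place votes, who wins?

First-place votes: E 0, C 35, A 63, D 0, B 19.
A has the most first-place votes.

A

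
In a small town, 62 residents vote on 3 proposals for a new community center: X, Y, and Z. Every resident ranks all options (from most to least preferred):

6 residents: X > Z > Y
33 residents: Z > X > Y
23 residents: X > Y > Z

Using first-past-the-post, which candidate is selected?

Z

First-place votes: X 29, Y 0, Z 33.
Z has the most first-place votes.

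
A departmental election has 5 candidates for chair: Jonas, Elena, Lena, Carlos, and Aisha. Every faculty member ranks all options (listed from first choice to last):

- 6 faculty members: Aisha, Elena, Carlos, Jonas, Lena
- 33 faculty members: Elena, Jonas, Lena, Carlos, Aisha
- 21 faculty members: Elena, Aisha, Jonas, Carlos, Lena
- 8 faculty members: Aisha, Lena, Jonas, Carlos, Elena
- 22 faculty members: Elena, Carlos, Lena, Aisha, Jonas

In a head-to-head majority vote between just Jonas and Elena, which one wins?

Voters preferring Jonas to Elena: 8; preferring Elena to Jonas: 82.
Elena wins the head-to-head.

Elena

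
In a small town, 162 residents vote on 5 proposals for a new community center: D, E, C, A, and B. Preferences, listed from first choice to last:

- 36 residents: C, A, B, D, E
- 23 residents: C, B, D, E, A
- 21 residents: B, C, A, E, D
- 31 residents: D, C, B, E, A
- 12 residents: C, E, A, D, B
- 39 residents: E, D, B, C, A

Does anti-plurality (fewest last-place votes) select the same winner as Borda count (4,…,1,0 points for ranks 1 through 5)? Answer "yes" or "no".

yes

Anti-plurality — last-place votes: D 21, E 36, C 0, A 93, B 12. Winner: C.
Borda — scores: D 335, E 267, C 479, A 174, B 365. Winner: C.
The two methods agree.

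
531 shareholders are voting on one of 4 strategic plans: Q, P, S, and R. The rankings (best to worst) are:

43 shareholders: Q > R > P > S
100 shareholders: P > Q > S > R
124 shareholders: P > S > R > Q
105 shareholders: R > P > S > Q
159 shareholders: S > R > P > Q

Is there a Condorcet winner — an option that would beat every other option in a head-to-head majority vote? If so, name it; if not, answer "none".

none

Checking pairwise contests:
P beats Q 488–43.
R beats P 307–224.
P beats S 372–159.
S beats R 383–148.
Every option loses at least one head-to-head, so there is no Condorcet winner.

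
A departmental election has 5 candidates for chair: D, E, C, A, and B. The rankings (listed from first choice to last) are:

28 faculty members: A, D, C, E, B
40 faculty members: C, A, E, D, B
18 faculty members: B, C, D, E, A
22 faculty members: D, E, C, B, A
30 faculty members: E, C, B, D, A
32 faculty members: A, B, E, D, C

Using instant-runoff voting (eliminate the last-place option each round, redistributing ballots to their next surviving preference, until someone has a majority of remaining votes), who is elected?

Round 1: D 22, E 30, C 40, A 60, B 18. Eliminate B.
Round 2: D 22, E 30, C 58, A 60. Eliminate D.
Round 3: E 52, C 58, A 60. Eliminate E.
Round 4: C 110, A 60. C has a majority.

C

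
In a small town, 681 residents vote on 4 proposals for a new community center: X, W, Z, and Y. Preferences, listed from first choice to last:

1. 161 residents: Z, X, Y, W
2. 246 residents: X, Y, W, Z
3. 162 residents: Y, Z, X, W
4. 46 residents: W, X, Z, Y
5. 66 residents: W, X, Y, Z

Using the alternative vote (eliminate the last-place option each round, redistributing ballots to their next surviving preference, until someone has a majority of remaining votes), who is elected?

Round 1: X 246, W 112, Z 161, Y 162. Eliminate W.
Round 2: X 358, Z 161, Y 162. X has a majority.

X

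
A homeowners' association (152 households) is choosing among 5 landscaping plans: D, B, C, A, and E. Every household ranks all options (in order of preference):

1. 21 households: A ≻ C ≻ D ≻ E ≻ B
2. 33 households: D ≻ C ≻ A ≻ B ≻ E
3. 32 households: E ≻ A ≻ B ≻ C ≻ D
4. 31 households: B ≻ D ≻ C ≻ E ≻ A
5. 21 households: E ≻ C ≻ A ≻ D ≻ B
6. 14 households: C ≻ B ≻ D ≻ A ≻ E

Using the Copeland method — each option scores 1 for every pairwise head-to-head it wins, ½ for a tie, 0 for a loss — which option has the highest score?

D: beats A and E; loses to B and C → score 2.
B: beats D and E; loses to C and A → score 2.
C: beats D, B, A, and E → score 4.
A: beats B; loses to D, C, and E → score 1.
E: beats A; loses to D, B, and C → score 1.
C has the best pairwise record.

C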